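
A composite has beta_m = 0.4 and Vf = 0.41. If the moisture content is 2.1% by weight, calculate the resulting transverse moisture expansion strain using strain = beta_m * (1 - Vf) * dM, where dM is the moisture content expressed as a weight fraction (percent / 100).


dM = 2.1/100 = 0.021
strain = beta_m * (1-Vf) * dM = 0.4 * 0.59 * 0.021 = 0.004956

0.004956


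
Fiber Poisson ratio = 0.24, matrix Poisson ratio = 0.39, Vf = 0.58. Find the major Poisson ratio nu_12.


nu_12 = nu_f*Vf + nu_m*(1-Vf) = 0.24*0.58 + 0.39*0.42 = 0.303

0.303


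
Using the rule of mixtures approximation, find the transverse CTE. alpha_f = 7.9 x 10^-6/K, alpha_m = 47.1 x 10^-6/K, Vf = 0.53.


alpha_2 = alpha_f*Vf + alpha_m*(1-Vf) = 7.9*0.53 + 47.1*0.47 = 26.3 x 10^-6/K

26.3 x 10^-6/K


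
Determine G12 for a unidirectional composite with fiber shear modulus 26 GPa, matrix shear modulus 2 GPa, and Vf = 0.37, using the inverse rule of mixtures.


1/G12 = Vf/Gf + (1-Vf)/Gm = 0.37/26 + 0.63/2
G12 = 3.04 GPa

3.04 GPa


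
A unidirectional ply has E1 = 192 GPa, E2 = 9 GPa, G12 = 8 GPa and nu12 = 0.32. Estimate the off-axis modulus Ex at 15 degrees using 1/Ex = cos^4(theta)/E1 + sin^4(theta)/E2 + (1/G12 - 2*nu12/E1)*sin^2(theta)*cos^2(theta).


cos^4(15) = 0.870513, sin^4(15) = 0.004487, sin^2(15)*cos^2(15) = 0.0625
1/G12 - 2*nu12/E1 = 1/8 - 2*0.32/192 = 0.121667 GPa^-1
1/Ex = 0.870513/192 + 0.004487/9 + 0.121667*0.0625 = 0.0126367 GPa^-1
Ex = 79.13 GPa

79.13 GPa


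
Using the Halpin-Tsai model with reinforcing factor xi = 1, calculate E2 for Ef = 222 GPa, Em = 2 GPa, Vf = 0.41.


eta = (Ef/Em - 1)/(Ef/Em + xi) = (111.0 - 1)/(111.0 + 1) = 0.9821
E2 = Em*(1+xi*eta*Vf)/(1-eta*Vf) = 4.7 GPa

4.7 GPa


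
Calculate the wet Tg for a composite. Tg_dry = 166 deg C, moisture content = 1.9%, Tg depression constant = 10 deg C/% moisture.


Tg_wet = Tg_dry - k*moisture = 166 - 10*1.9 = 147.0 deg C

147.0 deg C


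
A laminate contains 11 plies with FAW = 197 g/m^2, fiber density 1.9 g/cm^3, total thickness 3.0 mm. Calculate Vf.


Vf = n * FAW / (rho_f * h * 1000) = 11 * 197 / (1.9 * 3.0 * 1000) = 0.3802

0.3802


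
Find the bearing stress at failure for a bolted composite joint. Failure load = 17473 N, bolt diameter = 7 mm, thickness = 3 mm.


sigma_br = F/(d*h) = 17473/(7*3) = 832.0 MPa

832.0 MPa


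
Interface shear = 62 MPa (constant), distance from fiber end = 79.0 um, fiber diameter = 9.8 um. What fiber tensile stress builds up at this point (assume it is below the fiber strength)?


Force balance: sigma_f * (pi*d^2/4) = tau * (pi*d) * x  ->  sigma_f = 4 * tau * x / d
sigma_f = 4 * 62 * 79.0 / 9.8 = 1999.2 MPa

1999.2 MPa


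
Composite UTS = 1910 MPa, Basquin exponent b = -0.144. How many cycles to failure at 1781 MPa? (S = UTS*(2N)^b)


N = 0.5 * (S/UTS)^(1/b) = 0.5 * (1781/1910)^(1/-0.144) = 0.8126 cycles

0.8126 cycles


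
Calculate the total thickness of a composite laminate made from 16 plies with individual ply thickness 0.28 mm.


h = n * t_ply = 16 * 0.28 = 4.48 mm

4.48 mm


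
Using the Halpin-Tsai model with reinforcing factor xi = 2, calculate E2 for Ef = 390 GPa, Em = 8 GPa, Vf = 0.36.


eta = (Ef/Em - 1)/(Ef/Em + xi) = (48.75 - 1)/(48.75 + 2) = 0.9409
E2 = Em*(1+xi*eta*Vf)/(1-eta*Vf) = 20.29 GPa

20.29 GPa


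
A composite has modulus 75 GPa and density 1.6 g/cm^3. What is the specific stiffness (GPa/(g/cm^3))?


Specific stiffness = E/rho = 75/1.6 = 46.9 GPa/(g/cm^3)

46.9 GPa/(g/cm^3)


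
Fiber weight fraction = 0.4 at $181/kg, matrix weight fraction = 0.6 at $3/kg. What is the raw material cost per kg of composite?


Cost = cost_f*Wf + cost_m*Wm = 181*0.4 + 3*0.6 = $74.2/kg

$74.2/kg


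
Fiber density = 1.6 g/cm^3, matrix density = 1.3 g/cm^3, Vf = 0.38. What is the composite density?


rho_c = rho_f*Vf + rho_m*(1-Vf) = 1.6*0.38 + 1.3*0.62 = 1.414 g/cm^3

1.414 g/cm^3


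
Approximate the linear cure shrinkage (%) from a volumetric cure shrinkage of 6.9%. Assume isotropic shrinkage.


Linear shrinkage ≈ vol_shrink/3 = 6.9/3 = 2.3%

2.3%


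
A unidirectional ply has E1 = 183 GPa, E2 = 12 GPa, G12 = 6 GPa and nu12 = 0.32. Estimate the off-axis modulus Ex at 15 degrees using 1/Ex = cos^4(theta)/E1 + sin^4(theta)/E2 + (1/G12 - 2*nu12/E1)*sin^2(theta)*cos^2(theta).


cos^4(15) = 0.870513, sin^4(15) = 0.004487, sin^2(15)*cos^2(15) = 0.0625
1/G12 - 2*nu12/E1 = 1/6 - 2*0.32/183 = 0.163169 GPa^-1
1/Ex = 0.870513/183 + 0.004487/12 + 0.163169*0.0625 = 0.0153289 GPa^-1
Ex = 65.24 GPa

65.24 GPa


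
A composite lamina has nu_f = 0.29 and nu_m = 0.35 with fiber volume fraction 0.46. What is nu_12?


nu_12 = nu_f*Vf + nu_m*(1-Vf) = 0.29*0.46 + 0.35*0.54 = 0.3224

0.3224


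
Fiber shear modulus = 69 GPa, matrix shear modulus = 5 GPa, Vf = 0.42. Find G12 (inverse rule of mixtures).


1/G12 = Vf/Gf + (1-Vf)/Gm = 0.42/69 + 0.58/5
G12 = 8.19 GPa

8.19 GPa


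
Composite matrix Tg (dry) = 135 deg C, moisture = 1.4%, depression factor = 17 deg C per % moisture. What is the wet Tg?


Tg_wet = Tg_dry - k*moisture = 135 - 17*1.4 = 111.2 deg C

111.2 deg C


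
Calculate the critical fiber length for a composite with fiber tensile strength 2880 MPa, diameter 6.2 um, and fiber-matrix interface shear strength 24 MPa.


Lc = sigma_f * d / (2 * tau_i) = 2880 * 6.2 / (2 * 24) = 372.0 um

372.0 um


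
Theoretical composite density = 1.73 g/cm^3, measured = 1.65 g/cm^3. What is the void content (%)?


Void% = (rho_theo - rho_actual)/rho_theo * 100 = (1.73 - 1.65)/1.73 * 100 = 4.62%

4.62%


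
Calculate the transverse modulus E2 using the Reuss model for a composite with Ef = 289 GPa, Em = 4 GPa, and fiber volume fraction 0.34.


1/E2 = Vf/Ef + (1-Vf)/Em = 0.34/289 + 0.66/4
E2 = 6.02 GPa

6.02 GPa


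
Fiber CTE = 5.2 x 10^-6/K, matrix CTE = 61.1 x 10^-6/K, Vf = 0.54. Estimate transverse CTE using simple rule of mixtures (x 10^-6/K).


alpha_2 = alpha_f*Vf + alpha_m*(1-Vf) = 5.2*0.54 + 61.1*0.46 = 30.9 x 10^-6/K

30.9 x 10^-6/K


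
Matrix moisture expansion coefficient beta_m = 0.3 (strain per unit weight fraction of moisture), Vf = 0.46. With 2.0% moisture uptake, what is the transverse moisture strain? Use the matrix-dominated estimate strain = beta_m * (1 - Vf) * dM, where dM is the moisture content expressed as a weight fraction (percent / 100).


dM = 2.0/100 = 0.02
strain = beta_m * (1-Vf) * dM = 0.3 * 0.54 * 0.02 = 0.00324

0.00324


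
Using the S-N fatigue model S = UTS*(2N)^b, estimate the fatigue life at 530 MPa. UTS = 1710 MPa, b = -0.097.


N = 0.5 * (S/UTS)^(1/b) = 0.5 * (530/1710)^(1/-0.097) = 87802.8412 cycles

87802.8412 cycles


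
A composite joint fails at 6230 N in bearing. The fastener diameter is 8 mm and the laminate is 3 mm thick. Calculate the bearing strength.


sigma_br = F/(d*h) = 6230/(8*3) = 259.6 MPa

259.6 MPa


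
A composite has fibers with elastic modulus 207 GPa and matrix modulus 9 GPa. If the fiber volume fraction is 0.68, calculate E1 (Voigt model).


E1 = Ef*Vf + Em*(1-Vf) = 207*0.68 + 9*0.32 = 143.64 GPa

143.64 GPa


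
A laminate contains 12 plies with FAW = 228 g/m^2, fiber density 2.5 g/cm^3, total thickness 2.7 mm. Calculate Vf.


Vf = n * FAW / (rho_f * h * 1000) = 12 * 228 / (2.5 * 2.7 * 1000) = 0.4053

0.4053


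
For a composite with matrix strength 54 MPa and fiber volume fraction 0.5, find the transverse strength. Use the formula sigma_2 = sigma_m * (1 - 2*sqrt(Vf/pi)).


factor = 1 - 2*sqrt(0.5/pi) = 0.2021
sigma_2 = 54 * 0.2021 = 10.91 MPa

10.91 MPa


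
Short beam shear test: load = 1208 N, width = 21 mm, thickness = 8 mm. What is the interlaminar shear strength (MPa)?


ILSS = 3F/(4bh) = 3*1208/(4*21*8) = 5.39 MPa

5.39 MPa


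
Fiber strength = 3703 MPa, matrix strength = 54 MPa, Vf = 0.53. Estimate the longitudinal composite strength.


sigma_1 = sigma_f*Vf + sigma_m*(1-Vf) = 3703*0.53 + 54*0.47 = 1988.0 MPa

1988.0 MPa


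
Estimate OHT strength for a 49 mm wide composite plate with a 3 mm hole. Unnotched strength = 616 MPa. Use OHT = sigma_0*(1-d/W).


OHT = sigma_0*(1-d/W) = 616*(1-3/49) = 578.3 MPa

578.3 MPa


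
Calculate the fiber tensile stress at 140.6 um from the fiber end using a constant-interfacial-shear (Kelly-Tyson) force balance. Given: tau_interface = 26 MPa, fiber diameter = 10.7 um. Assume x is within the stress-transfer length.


Force balance: sigma_f * (pi*d^2/4) = tau * (pi*d) * x  ->  sigma_f = 4 * tau * x / d
sigma_f = 4 * 26 * 140.6 / 10.7 = 1366.6 MPa

1366.6 MPa


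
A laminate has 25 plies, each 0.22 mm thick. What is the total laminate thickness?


h = n * t_ply = 25 * 0.22 = 5.5 mm

5.5 mm


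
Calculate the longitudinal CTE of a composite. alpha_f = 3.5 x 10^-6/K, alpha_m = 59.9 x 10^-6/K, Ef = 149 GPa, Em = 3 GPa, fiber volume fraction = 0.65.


E1 = Ef*Vf + Em*(1-Vf) = 97.9
alpha_1 = (alpha_f*Ef*Vf + alpha_m*Em*(1-Vf))/E1 = 4.1 x 10^-6/K

4.1 x 10^-6/K


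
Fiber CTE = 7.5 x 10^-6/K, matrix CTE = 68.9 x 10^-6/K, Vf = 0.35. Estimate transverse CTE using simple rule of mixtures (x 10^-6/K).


alpha_2 = alpha_f*Vf + alpha_m*(1-Vf) = 7.5*0.35 + 68.9*0.65 = 47.4 x 10^-6/K

47.4 x 10^-6/K


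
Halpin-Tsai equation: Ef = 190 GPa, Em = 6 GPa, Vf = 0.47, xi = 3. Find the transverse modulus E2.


eta = (Ef/Em - 1)/(Ef/Em + xi) = (31.6667 - 1)/(31.6667 + 3) = 0.8846
E2 = Em*(1+xi*eta*Vf)/(1-eta*Vf) = 23.08 GPa

23.08 GPa


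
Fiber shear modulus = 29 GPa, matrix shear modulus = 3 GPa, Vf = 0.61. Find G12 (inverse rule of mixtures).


1/G12 = Vf/Gf + (1-Vf)/Gm = 0.61/29 + 0.39/3
G12 = 6.62 GPa

6.62 GPa


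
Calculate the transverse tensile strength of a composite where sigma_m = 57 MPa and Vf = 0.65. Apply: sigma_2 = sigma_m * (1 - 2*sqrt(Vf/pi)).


factor = 1 - 2*sqrt(0.65/pi) = 0.0903
sigma_2 = 57 * 0.0903 = 5.15 MPa

5.15 MPa


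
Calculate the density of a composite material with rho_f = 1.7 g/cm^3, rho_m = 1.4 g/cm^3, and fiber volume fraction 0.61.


rho_c = rho_f*Vf + rho_m*(1-Vf) = 1.7*0.61 + 1.4*0.39 = 1.583 g/cm^3

1.583 g/cm^3


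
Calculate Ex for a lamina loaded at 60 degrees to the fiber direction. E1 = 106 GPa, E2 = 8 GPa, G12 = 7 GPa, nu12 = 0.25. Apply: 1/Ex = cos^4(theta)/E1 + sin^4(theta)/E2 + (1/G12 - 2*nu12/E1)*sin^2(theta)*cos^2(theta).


cos^4(60) = 0.0625, sin^4(60) = 0.5625, sin^2(60)*cos^2(60) = 0.1875
1/G12 - 2*nu12/E1 = 1/7 - 2*0.25/106 = 0.13814 GPa^-1
1/Ex = 0.0625/106 + 0.5625/8 + 0.13814*0.1875 = 0.0968034 GPa^-1
Ex = 10.33 GPa

10.33 GPa


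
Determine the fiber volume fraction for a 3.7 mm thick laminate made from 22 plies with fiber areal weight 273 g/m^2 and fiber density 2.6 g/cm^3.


Vf = n * FAW / (rho_f * h * 1000) = 22 * 273 / (2.6 * 3.7 * 1000) = 0.6243

0.6243


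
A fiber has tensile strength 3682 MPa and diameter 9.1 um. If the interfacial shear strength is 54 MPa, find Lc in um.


Lc = sigma_f * d / (2 * tau_i) = 3682 * 9.1 / (2 * 54) = 310.2 um

310.2 um


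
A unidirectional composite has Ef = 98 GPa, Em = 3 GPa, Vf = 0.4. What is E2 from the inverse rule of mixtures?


1/E2 = Vf/Ef + (1-Vf)/Em = 0.4/98 + 0.6/3
E2 = 4.9 GPa

4.9 GPa


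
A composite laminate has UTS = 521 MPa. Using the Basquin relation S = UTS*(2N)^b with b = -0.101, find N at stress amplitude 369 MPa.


N = 0.5 * (S/UTS)^(1/b) = 0.5 * (369/521)^(1/-0.101) = 15.2143 cycles

15.2143 cycles


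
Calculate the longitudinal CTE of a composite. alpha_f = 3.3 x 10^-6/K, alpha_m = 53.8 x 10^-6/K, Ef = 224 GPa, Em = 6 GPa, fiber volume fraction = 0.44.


E1 = Ef*Vf + Em*(1-Vf) = 101.92
alpha_1 = (alpha_f*Ef*Vf + alpha_m*Em*(1-Vf))/E1 = 4.96 x 10^-6/K

4.96 x 10^-6/K


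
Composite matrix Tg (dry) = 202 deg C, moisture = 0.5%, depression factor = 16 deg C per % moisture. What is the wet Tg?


Tg_wet = Tg_dry - k*moisture = 202 - 16*0.5 = 194.0 deg C

194.0 deg C


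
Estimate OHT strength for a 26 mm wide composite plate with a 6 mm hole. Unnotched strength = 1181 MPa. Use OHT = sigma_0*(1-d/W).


OHT = sigma_0*(1-d/W) = 1181*(1-6/26) = 908.5 MPa

908.5 MPa


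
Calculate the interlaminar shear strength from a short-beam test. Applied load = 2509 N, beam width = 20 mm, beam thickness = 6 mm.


ILSS = 3F/(4bh) = 3*2509/(4*20*6) = 15.68 MPa

15.68 MPa


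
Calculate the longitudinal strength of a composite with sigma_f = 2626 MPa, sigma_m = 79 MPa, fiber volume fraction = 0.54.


sigma_1 = sigma_f*Vf + sigma_m*(1-Vf) = 2626*0.54 + 79*0.46 = 1454.4 MPa

1454.4 MPa


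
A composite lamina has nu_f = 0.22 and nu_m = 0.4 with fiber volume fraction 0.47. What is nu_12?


nu_12 = nu_f*Vf + nu_m*(1-Vf) = 0.22*0.47 + 0.4*0.53 = 0.3154

0.3154


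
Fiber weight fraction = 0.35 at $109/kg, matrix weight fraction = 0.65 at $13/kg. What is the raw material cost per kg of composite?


Cost = cost_f*Wf + cost_m*Wm = 109*0.35 + 13*0.65 = $46.6/kg

$46.6/kg


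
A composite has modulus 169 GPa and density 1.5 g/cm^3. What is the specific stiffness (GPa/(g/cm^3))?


Specific stiffness = E/rho = 169/1.5 = 112.7 GPa/(g/cm^3)

112.7 GPa/(g/cm^3)


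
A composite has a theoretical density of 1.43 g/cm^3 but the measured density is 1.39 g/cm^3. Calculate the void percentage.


Void% = (rho_theo - rho_actual)/rho_theo * 100 = (1.43 - 1.39)/1.43 * 100 = 2.8%

2.8%


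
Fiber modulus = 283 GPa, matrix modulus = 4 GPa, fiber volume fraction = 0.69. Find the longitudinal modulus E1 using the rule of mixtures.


E1 = Ef*Vf + Em*(1-Vf) = 283*0.69 + 4*0.31 = 196.51 GPa

196.51 GPa


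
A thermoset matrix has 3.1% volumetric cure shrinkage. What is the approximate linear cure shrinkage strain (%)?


Linear shrinkage ≈ vol_shrink/3 = 3.1/3 = 1.033%

1.033%


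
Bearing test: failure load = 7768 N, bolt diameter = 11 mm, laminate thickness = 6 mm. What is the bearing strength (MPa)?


sigma_br = F/(d*h) = 7768/(11*6) = 117.7 MPa

117.7 MPa


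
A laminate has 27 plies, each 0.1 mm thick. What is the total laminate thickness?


h = n * t_ply = 27 * 0.1 = 2.7 mm

2.7 mm


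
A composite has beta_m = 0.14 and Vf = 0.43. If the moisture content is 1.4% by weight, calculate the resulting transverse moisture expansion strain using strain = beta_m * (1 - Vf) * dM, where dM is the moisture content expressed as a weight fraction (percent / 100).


dM = 1.4/100 = 0.014
strain = beta_m * (1-Vf) * dM = 0.14 * 0.57 * 0.014 = 0.0011172

0.0011172


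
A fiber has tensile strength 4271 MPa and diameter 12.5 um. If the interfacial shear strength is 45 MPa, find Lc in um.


Lc = sigma_f * d / (2 * tau_i) = 4271 * 12.5 / (2 * 45) = 593.2 um

593.2 um


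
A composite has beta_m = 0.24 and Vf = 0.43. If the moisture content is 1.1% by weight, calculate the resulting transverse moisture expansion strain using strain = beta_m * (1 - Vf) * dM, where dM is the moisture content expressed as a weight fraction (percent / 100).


dM = 1.1/100 = 0.011
strain = beta_m * (1-Vf) * dM = 0.24 * 0.57 * 0.011 = 0.0015048

0.0015048


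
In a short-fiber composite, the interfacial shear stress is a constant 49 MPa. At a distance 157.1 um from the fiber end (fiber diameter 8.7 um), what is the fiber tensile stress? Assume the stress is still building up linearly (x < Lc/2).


Force balance: sigma_f * (pi*d^2/4) = tau * (pi*d) * x  ->  sigma_f = 4 * tau * x / d
sigma_f = 4 * 49 * 157.1 / 8.7 = 3539.3 MPa

3539.3 MPa


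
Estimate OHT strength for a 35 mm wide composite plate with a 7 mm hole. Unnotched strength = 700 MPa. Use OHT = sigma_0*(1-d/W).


OHT = sigma_0*(1-d/W) = 700*(1-7/35) = 560.0 MPa

560.0 MPa


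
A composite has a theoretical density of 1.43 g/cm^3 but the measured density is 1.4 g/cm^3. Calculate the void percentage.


Void% = (rho_theo - rho_actual)/rho_theo * 100 = (1.43 - 1.4)/1.43 * 100 = 2.1%

2.1%


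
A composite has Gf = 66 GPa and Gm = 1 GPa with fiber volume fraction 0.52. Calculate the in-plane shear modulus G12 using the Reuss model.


1/G12 = Vf/Gf + (1-Vf)/Gm = 0.52/66 + 0.48/1
G12 = 2.05 GPa

2.05 GPa


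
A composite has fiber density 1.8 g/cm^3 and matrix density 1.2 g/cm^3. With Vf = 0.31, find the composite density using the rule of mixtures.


rho_c = rho_f*Vf + rho_m*(1-Vf) = 1.8*0.31 + 1.2*0.69 = 1.386 g/cm^3

1.386 g/cm^3


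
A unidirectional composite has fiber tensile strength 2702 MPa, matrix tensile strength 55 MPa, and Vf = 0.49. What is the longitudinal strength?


sigma_1 = sigma_f*Vf + sigma_m*(1-Vf) = 2702*0.49 + 55*0.51 = 1352.0 MPa

1352.0 MPa


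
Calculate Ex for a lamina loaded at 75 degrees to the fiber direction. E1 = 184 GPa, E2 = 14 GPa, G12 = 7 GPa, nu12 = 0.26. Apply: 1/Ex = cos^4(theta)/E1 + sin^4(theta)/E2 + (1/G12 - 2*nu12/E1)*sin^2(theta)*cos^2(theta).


cos^4(75) = 0.004487, sin^4(75) = 0.870513, sin^2(75)*cos^2(75) = 0.0625
1/G12 - 2*nu12/E1 = 1/7 - 2*0.26/184 = 0.140031 GPa^-1
1/Ex = 0.004487/184 + 0.870513/14 + 0.140031*0.0625 = 0.0709558 GPa^-1
Ex = 14.09 GPa

14.09 GPa


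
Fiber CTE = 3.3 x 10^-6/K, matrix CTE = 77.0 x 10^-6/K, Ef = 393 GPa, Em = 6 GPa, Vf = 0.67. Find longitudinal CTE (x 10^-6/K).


E1 = Ef*Vf + Em*(1-Vf) = 265.29
alpha_1 = (alpha_f*Ef*Vf + alpha_m*Em*(1-Vf))/E1 = 3.85 x 10^-6/K

3.85 x 10^-6/K


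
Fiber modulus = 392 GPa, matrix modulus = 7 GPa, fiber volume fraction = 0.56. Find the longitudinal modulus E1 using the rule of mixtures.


E1 = Ef*Vf + Em*(1-Vf) = 392*0.56 + 7*0.44 = 222.6 GPa

222.6 GPa


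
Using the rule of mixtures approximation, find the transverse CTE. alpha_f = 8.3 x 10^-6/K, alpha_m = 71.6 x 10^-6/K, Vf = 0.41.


alpha_2 = alpha_f*Vf + alpha_m*(1-Vf) = 8.3*0.41 + 71.6*0.59 = 45.6 x 10^-6/K

45.6 x 10^-6/K


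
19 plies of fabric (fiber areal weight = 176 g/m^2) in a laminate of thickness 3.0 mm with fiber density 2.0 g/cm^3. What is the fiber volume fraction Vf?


Vf = n * FAW / (rho_f * h * 1000) = 19 * 176 / (2.0 * 3.0 * 1000) = 0.5573

0.5573


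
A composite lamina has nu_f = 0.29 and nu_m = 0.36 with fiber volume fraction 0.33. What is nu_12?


nu_12 = nu_f*Vf + nu_m*(1-Vf) = 0.29*0.33 + 0.36*0.67 = 0.3369

0.3369


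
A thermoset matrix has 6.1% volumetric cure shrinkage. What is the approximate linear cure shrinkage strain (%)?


Linear shrinkage ≈ vol_shrink/3 = 6.1/3 = 2.033%

2.033%


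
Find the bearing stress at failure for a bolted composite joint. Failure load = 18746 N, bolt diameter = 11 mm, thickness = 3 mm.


sigma_br = F/(d*h) = 18746/(11*3) = 568.1 MPa

568.1 MPa


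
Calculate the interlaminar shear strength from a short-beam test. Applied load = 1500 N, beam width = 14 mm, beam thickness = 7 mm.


ILSS = 3F/(4bh) = 3*1500/(4*14*7) = 11.48 MPa

11.48 MPa


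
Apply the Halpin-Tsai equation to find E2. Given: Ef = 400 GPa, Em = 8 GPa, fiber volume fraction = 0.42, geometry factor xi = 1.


eta = (Ef/Em - 1)/(Ef/Em + xi) = (50.0 - 1)/(50.0 + 1) = 0.9608
E2 = Em*(1+xi*eta*Vf)/(1-eta*Vf) = 18.82 GPa

18.82 GPa


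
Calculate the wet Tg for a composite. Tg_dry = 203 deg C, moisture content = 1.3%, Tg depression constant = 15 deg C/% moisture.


Tg_wet = Tg_dry - k*moisture = 203 - 15*1.3 = 183.5 deg C

183.5 deg C


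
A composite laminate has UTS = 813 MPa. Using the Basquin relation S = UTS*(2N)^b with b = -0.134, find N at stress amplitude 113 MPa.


N = 0.5 * (S/UTS)^(1/b) = 0.5 * (113/813)^(1/-0.134) = 1.2433e+06 cycles

1.2433e+06 cycles


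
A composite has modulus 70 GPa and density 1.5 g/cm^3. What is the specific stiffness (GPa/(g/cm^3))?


Specific stiffness = E/rho = 70/1.5 = 46.7 GPa/(g/cm^3)

46.7 GPa/(g/cm^3)


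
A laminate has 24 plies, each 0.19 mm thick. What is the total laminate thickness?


h = n * t_ply = 24 * 0.19 = 4.56 mm

4.56 mm


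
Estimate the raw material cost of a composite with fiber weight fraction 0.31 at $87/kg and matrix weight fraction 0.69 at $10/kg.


Cost = cost_f*Wf + cost_m*Wm = 87*0.31 + 10*0.69 = $33.87/kg

$33.87/kg


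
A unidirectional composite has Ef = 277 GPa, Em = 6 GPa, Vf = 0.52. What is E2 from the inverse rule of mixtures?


1/E2 = Vf/Ef + (1-Vf)/Em = 0.52/277 + 0.48/6
E2 = 12.21 GPa

12.21 GPa


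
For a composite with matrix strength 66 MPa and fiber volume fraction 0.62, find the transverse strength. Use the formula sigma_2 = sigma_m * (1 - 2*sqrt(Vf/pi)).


factor = 1 - 2*sqrt(0.62/pi) = 0.1115
sigma_2 = 66 * 0.1115 = 7.36 MPa

7.36 MPa


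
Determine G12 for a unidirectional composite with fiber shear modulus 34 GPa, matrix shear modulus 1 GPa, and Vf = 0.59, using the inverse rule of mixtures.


1/G12 = Vf/Gf + (1-Vf)/Gm = 0.59/34 + 0.41/1
G12 = 2.34 GPa

2.34 GPa


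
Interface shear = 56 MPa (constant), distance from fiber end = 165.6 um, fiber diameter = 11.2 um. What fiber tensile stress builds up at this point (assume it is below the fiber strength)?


Force balance: sigma_f * (pi*d^2/4) = tau * (pi*d) * x  ->  sigma_f = 4 * tau * x / d
sigma_f = 4 * 56 * 165.6 / 11.2 = 3312.0 MPa

3312.0 MPa


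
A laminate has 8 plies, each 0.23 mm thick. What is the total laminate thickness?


h = n * t_ply = 8 * 0.23 = 1.84 mm

1.84 mm


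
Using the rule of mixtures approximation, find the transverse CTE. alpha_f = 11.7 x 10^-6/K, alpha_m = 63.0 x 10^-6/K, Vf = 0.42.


alpha_2 = alpha_f*Vf + alpha_m*(1-Vf) = 11.7*0.42 + 63.0*0.58 = 41.5 x 10^-6/K

41.5 x 10^-6/K


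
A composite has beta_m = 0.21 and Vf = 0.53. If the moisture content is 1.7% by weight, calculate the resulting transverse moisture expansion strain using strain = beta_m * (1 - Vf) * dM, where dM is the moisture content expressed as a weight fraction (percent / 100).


dM = 1.7/100 = 0.017
strain = beta_m * (1-Vf) * dM = 0.21 * 0.47 * 0.017 = 0.0016779

0.0016779


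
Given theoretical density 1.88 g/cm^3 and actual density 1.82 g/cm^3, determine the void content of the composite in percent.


Void% = (rho_theo - rho_actual)/rho_theo * 100 = (1.88 - 1.82)/1.88 * 100 = 3.19%

3.19%


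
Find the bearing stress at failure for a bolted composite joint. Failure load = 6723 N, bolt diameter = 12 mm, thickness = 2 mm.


sigma_br = F/(d*h) = 6723/(12*2) = 280.1 MPa

280.1 MPa


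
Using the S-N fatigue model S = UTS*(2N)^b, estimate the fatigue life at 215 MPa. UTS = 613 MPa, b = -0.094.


N = 0.5 * (S/UTS)^(1/b) = 0.5 * (215/613)^(1/-0.094) = 34644.1359 cycles

34644.1359 cycles


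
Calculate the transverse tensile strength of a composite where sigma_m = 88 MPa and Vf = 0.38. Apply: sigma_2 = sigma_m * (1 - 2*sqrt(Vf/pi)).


factor = 1 - 2*sqrt(0.38/pi) = 0.3044
sigma_2 = 88 * 0.3044 = 26.79 MPa

26.79 MPa


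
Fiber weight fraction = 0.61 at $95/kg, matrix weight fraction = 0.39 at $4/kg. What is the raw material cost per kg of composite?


Cost = cost_f*Wf + cost_m*Wm = 95*0.61 + 4*0.39 = $59.51/kg

$59.51/kg


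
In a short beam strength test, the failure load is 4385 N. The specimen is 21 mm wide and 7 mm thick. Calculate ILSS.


ILSS = 3F/(4bh) = 3*4385/(4*21*7) = 22.37 MPa

22.37 MPa


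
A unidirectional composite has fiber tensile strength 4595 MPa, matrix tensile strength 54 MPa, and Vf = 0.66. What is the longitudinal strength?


sigma_1 = sigma_f*Vf + sigma_m*(1-Vf) = 4595*0.66 + 54*0.34 = 3051.1 MPa

3051.1 MPa


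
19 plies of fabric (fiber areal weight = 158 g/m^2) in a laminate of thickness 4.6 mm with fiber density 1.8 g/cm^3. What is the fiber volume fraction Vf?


Vf = n * FAW / (rho_f * h * 1000) = 19 * 158 / (1.8 * 4.6 * 1000) = 0.3626

0.3626


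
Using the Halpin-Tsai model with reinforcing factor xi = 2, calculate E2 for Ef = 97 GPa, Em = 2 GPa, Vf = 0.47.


eta = (Ef/Em - 1)/(Ef/Em + xi) = (48.5 - 1)/(48.5 + 2) = 0.9406
E2 = Em*(1+xi*eta*Vf)/(1-eta*Vf) = 6.75 GPa

6.75 GPa


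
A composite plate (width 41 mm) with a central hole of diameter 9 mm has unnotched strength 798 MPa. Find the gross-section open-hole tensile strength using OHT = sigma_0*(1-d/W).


OHT = sigma_0*(1-d/W) = 798*(1-9/41) = 622.8 MPa

622.8 MPa


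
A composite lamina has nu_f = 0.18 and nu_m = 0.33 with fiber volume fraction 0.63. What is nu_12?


nu_12 = nu_f*Vf + nu_m*(1-Vf) = 0.18*0.63 + 0.33*0.37 = 0.2355

0.2355


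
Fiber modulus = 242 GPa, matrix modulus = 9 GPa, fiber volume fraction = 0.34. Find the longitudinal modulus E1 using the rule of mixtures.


E1 = Ef*Vf + Em*(1-Vf) = 242*0.34 + 9*0.66 = 88.22 GPa

88.22 GPa


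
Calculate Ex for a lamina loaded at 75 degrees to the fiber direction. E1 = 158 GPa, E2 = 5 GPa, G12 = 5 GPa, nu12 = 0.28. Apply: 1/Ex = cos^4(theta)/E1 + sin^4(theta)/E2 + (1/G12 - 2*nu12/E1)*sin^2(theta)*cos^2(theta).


cos^4(75) = 0.004487, sin^4(75) = 0.870513, sin^2(75)*cos^2(75) = 0.0625
1/G12 - 2*nu12/E1 = 1/5 - 2*0.28/158 = 0.196456 GPa^-1
1/Ex = 0.004487/158 + 0.870513/5 + 0.196456*0.0625 = 0.1864094 GPa^-1
Ex = 5.36 GPa

5.36 GPa


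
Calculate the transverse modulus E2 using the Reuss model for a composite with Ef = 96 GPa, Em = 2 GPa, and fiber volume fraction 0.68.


1/E2 = Vf/Ef + (1-Vf)/Em = 0.68/96 + 0.32/2
E2 = 5.99 GPa

5.99 GPa


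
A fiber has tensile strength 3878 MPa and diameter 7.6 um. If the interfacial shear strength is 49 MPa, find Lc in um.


Lc = sigma_f * d / (2 * tau_i) = 3878 * 7.6 / (2 * 49) = 300.7 um

300.7 um


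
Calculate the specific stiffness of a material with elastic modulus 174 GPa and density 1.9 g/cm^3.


Specific stiffness = E/rho = 174/1.9 = 91.6 GPa/(g/cm^3)

91.6 GPa/(g/cm^3)


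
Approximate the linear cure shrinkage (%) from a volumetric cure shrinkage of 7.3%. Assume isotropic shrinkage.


Linear shrinkage ≈ vol_shrink/3 = 7.3/3 = 2.433%

2.433%


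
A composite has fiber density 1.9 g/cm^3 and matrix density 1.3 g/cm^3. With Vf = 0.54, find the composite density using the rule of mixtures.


rho_c = rho_f*Vf + rho_m*(1-Vf) = 1.9*0.54 + 1.3*0.46 = 1.624 g/cm^3

1.624 g/cm^3


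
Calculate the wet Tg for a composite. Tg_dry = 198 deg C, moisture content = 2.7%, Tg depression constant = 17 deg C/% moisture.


Tg_wet = Tg_dry - k*moisture = 198 - 17*2.7 = 152.1 deg C

152.1 deg C


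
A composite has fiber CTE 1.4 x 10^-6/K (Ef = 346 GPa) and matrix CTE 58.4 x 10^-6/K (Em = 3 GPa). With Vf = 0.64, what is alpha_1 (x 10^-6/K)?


E1 = Ef*Vf + Em*(1-Vf) = 222.52
alpha_1 = (alpha_f*Ef*Vf + alpha_m*Em*(1-Vf))/E1 = 1.68 x 10^-6/K

1.68 x 10^-6/K


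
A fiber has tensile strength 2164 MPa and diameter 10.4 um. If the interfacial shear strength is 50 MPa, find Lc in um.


Lc = sigma_f * d / (2 * tau_i) = 2164 * 10.4 / (2 * 50) = 225.1 um

225.1 um


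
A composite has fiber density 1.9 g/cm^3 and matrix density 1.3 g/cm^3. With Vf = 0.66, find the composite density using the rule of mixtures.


rho_c = rho_f*Vf + rho_m*(1-Vf) = 1.9*0.66 + 1.3*0.34 = 1.696 g/cm^3

1.696 g/cm^3


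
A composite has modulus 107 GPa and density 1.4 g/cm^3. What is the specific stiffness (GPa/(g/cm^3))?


Specific stiffness = E/rho = 107/1.4 = 76.4 GPa/(g/cm^3)

76.4 GPa/(g/cm^3)


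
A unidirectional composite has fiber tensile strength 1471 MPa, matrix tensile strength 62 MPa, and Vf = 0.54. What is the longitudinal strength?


sigma_1 = sigma_f*Vf + sigma_m*(1-Vf) = 1471*0.54 + 62*0.46 = 822.9 MPa

822.9 MPa


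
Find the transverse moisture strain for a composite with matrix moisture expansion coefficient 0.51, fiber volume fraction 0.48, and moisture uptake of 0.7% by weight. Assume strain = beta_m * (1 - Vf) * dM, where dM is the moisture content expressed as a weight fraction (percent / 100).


dM = 0.7/100 = 0.007
strain = beta_m * (1-Vf) * dM = 0.51 * 0.52 * 0.007 = 0.0018564

0.0018564


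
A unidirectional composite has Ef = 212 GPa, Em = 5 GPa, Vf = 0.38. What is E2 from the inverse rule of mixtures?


1/E2 = Vf/Ef + (1-Vf)/Em = 0.38/212 + 0.62/5
E2 = 7.95 GPa

7.95 GPa


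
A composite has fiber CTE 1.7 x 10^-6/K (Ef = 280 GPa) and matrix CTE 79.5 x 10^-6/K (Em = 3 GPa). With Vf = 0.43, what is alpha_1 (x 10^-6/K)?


E1 = Ef*Vf + Em*(1-Vf) = 122.11
alpha_1 = (alpha_f*Ef*Vf + alpha_m*Em*(1-Vf))/E1 = 2.79 x 10^-6/K

2.79 x 10^-6/K


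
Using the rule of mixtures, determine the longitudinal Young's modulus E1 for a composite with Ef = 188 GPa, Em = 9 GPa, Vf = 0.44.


E1 = Ef*Vf + Em*(1-Vf) = 188*0.44 + 9*0.56 = 87.76 GPa

87.76 GPa


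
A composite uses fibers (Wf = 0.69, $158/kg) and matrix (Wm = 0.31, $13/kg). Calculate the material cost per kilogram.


Cost = cost_f*Wf + cost_m*Wm = 158*0.69 + 13*0.31 = $113.05/kg

$113.05/kg


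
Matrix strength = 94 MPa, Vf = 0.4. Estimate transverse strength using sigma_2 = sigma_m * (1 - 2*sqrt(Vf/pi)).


factor = 1 - 2*sqrt(0.4/pi) = 0.2864
sigma_2 = 94 * 0.2864 = 26.92 MPa

26.92 MPa


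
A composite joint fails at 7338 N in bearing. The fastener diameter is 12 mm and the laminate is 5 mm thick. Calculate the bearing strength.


sigma_br = F/(d*h) = 7338/(12*5) = 122.3 MPa

122.3 MPa


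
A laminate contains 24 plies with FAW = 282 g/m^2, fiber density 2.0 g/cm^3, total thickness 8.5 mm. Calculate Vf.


Vf = n * FAW / (rho_f * h * 1000) = 24 * 282 / (2.0 * 8.5 * 1000) = 0.3981

0.3981


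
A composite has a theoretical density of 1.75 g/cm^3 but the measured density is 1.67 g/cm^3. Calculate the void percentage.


Void% = (rho_theo - rho_actual)/rho_theo * 100 = (1.75 - 1.67)/1.75 * 100 = 4.57%

4.57%


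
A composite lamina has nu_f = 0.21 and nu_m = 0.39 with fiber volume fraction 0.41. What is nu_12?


nu_12 = nu_f*Vf + nu_m*(1-Vf) = 0.21*0.41 + 0.39*0.59 = 0.3162

0.3162


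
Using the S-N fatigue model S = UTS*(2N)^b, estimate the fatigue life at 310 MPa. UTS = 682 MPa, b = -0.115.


N = 0.5 * (S/UTS)^(1/b) = 0.5 * (310/682)^(1/-0.115) = 474.8523 cycles

474.8523 cycles


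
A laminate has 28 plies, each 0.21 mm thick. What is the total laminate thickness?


h = n * t_ply = 28 * 0.21 = 5.88 mm

5.88 mm


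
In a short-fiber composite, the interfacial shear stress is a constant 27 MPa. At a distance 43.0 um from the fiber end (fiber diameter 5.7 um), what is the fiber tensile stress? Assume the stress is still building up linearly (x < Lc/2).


Force balance: sigma_f * (pi*d^2/4) = tau * (pi*d) * x  ->  sigma_f = 4 * tau * x / d
sigma_f = 4 * 27 * 43.0 / 5.7 = 814.7 MPa

814.7 MPa


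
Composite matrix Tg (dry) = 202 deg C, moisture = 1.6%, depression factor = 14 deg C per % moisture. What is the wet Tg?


Tg_wet = Tg_dry - k*moisture = 202 - 14*1.6 = 179.6 deg C

179.6 deg C


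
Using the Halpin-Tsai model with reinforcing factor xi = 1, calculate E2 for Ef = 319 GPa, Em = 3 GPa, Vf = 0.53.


eta = (Ef/Em - 1)/(Ef/Em + xi) = (106.3333 - 1)/(106.3333 + 1) = 0.9814
E2 = Em*(1+xi*eta*Vf)/(1-eta*Vf) = 9.5 GPa

9.5 GPa


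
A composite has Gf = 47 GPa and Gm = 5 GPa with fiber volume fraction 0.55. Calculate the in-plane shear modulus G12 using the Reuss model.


1/G12 = Vf/Gf + (1-Vf)/Gm = 0.55/47 + 0.45/5
G12 = 9.83 GPa

9.83 GPa


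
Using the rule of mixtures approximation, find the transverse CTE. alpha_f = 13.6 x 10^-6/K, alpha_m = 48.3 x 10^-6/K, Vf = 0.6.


alpha_2 = alpha_f*Vf + alpha_m*(1-Vf) = 13.6*0.6 + 48.3*0.4 = 27.5 x 10^-6/K

27.5 x 10^-6/K


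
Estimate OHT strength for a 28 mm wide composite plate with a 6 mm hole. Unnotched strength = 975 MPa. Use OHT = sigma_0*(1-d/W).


OHT = sigma_0*(1-d/W) = 975*(1-6/28) = 766.1 MPa

766.1 MPa


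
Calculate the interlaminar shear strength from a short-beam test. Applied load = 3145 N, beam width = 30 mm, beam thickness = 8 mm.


ILSS = 3F/(4bh) = 3*3145/(4*30*8) = 9.83 MPa

9.83 MPa


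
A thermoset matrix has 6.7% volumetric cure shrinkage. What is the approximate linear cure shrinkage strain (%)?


Linear shrinkage ≈ vol_shrink/3 = 6.7/3 = 2.233%

2.233%


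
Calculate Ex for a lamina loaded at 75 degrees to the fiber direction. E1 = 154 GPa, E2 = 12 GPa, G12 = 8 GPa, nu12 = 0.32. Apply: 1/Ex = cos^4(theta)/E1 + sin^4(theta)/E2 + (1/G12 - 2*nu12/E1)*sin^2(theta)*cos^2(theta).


cos^4(75) = 0.004487, sin^4(75) = 0.870513, sin^2(75)*cos^2(75) = 0.0625
1/G12 - 2*nu12/E1 = 1/8 - 2*0.32/154 = 0.120844 GPa^-1
1/Ex = 0.004487/154 + 0.870513/12 + 0.120844*0.0625 = 0.0801246 GPa^-1
Ex = 12.48 GPa

12.48 GPa


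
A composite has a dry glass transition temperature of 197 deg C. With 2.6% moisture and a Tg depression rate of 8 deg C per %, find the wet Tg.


Tg_wet = Tg_dry - k*moisture = 197 - 8*2.6 = 176.2 deg C

176.2 deg C


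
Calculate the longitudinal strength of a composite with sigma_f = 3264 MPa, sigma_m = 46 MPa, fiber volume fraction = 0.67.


sigma_1 = sigma_f*Vf + sigma_m*(1-Vf) = 3264*0.67 + 46*0.33 = 2202.1 MPa

2202.1 MPa


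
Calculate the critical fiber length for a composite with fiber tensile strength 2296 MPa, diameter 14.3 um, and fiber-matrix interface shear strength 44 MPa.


Lc = sigma_f * d / (2 * tau_i) = 2296 * 14.3 / (2 * 44) = 373.1 um

373.1 um


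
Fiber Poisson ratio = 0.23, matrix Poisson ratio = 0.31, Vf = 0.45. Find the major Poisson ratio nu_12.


nu_12 = nu_f*Vf + nu_m*(1-Vf) = 0.23*0.45 + 0.31*0.55 = 0.274

0.274


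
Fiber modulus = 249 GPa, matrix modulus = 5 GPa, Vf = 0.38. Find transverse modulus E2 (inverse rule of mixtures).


1/E2 = Vf/Ef + (1-Vf)/Em = 0.38/249 + 0.62/5
E2 = 7.97 GPa

7.97 GPa


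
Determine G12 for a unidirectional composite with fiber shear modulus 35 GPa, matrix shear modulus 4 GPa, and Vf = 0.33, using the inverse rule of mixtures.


1/G12 = Vf/Gf + (1-Vf)/Gm = 0.33/35 + 0.67/4
G12 = 5.65 GPa

5.65 GPa


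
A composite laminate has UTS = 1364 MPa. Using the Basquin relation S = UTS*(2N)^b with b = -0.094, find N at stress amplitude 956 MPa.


N = 0.5 * (S/UTS)^(1/b) = 0.5 * (956/1364)^(1/-0.094) = 21.9311 cycles

21.9311 cycles


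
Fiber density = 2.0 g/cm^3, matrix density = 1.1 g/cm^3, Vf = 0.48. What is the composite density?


rho_c = rho_f*Vf + rho_m*(1-Vf) = 2.0*0.48 + 1.1*0.52 = 1.532 g/cm^3

1.532 g/cm^3


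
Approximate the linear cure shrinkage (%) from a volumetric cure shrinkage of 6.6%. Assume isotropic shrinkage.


Linear shrinkage ≈ vol_shrink/3 = 6.6/3 = 2.2%

2.2%


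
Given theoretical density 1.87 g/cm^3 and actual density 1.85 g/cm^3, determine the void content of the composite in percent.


Void% = (rho_theo - rho_actual)/rho_theo * 100 = (1.87 - 1.85)/1.87 * 100 = 1.07%

1.07%


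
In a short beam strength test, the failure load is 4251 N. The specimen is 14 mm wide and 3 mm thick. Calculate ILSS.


ILSS = 3F/(4bh) = 3*4251/(4*14*3) = 75.91 MPa

75.91 MPa


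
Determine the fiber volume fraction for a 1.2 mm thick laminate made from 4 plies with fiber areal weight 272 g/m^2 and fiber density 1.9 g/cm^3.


Vf = n * FAW / (rho_f * h * 1000) = 4 * 272 / (1.9 * 1.2 * 1000) = 0.4772

0.4772


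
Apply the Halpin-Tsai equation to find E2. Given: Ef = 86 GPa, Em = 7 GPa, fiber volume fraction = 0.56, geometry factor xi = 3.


eta = (Ef/Em - 1)/(Ef/Em + xi) = (12.2857 - 1)/(12.2857 + 3) = 0.7383
E2 = Em*(1+xi*eta*Vf)/(1-eta*Vf) = 26.74 GPa

26.74 GPa


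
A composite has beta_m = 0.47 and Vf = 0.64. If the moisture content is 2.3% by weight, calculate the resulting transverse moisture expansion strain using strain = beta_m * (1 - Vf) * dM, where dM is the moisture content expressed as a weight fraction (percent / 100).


dM = 2.3/100 = 0.023
strain = beta_m * (1-Vf) * dM = 0.47 * 0.36 * 0.023 = 0.0038916

0.0038916


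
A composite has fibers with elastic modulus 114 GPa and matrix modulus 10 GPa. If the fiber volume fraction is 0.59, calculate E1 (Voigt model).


E1 = Ef*Vf + Em*(1-Vf) = 114*0.59 + 10*0.41 = 71.36 GPa

71.36 GPa


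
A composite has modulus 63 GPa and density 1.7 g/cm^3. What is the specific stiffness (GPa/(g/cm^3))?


Specific stiffness = E/rho = 63/1.7 = 37.1 GPa/(g/cm^3)

37.1 GPa/(g/cm^3)


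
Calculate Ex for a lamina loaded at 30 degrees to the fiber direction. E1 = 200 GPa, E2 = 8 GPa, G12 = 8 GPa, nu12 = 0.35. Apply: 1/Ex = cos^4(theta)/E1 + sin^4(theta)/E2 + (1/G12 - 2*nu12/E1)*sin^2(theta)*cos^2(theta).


cos^4(30) = 0.5625, sin^4(30) = 0.0625, sin^2(30)*cos^2(30) = 0.1875
1/G12 - 2*nu12/E1 = 1/8 - 2*0.35/200 = 0.1215 GPa^-1
1/Ex = 0.5625/200 + 0.0625/8 + 0.1215*0.1875 = 0.0334063 GPa^-1
Ex = 29.93 GPa

29.93 GPa


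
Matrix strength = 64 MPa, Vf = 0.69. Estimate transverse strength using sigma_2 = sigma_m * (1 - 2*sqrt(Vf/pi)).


factor = 1 - 2*sqrt(0.69/pi) = 0.0627
sigma_2 = 64 * 0.0627 = 4.01 MPa

4.01 MPa


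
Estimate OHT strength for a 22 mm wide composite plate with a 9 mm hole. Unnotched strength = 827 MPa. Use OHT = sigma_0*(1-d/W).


OHT = sigma_0*(1-d/W) = 827*(1-9/22) = 488.7 MPa

488.7 MPa


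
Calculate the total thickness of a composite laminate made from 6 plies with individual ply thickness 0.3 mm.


h = n * t_ply = 6 * 0.3 = 1.8 mm

1.8 mm


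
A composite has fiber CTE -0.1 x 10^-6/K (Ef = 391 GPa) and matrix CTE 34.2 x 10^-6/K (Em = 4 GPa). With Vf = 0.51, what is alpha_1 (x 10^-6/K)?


E1 = Ef*Vf + Em*(1-Vf) = 201.37
alpha_1 = (alpha_f*Ef*Vf + alpha_m*Em*(1-Vf))/E1 = 0.23 x 10^-6/K

0.23 x 10^-6/K


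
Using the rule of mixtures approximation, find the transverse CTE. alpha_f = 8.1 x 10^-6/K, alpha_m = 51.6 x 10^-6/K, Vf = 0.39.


alpha_2 = alpha_f*Vf + alpha_m*(1-Vf) = 8.1*0.39 + 51.6*0.61 = 34.6 x 10^-6/K

34.6 x 10^-6/K


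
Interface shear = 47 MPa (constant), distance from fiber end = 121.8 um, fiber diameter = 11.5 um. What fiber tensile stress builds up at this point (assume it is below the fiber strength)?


Force balance: sigma_f * (pi*d^2/4) = tau * (pi*d) * x  ->  sigma_f = 4 * tau * x / d
sigma_f = 4 * 47 * 121.8 / 11.5 = 1991.2 MPa

1991.2 MPa


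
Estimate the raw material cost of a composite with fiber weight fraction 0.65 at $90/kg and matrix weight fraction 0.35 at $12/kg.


Cost = cost_f*Wf + cost_m*Wm = 90*0.65 + 12*0.35 = $62.7/kg

$62.7/kg


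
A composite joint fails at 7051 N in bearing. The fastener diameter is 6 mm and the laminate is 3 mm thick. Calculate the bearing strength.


sigma_br = F/(d*h) = 7051/(6*3) = 391.7 MPa

391.7 MPa


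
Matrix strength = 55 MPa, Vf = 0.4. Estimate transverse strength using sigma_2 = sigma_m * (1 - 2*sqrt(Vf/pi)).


factor = 1 - 2*sqrt(0.4/pi) = 0.2864
sigma_2 = 55 * 0.2864 = 15.75 MPa

15.75 MPa


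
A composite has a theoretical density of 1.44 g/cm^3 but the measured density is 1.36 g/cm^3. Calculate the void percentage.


Void% = (rho_theo - rho_actual)/rho_theo * 100 = (1.44 - 1.36)/1.44 * 100 = 5.56%

5.56%


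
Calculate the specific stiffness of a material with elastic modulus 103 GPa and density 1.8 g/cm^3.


Specific stiffness = E/rho = 103/1.8 = 57.2 GPa/(g/cm^3)

57.2 GPa/(g/cm^3)


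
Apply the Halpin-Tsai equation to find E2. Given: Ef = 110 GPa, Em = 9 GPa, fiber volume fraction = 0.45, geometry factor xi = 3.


eta = (Ef/Em - 1)/(Ef/Em + xi) = (12.2222 - 1)/(12.2222 + 3) = 0.7372
E2 = Em*(1+xi*eta*Vf)/(1-eta*Vf) = 26.87 GPa

26.87 GPa


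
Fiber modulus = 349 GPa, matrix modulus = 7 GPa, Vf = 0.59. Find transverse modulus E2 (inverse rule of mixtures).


1/E2 = Vf/Ef + (1-Vf)/Em = 0.59/349 + 0.41/7
E2 = 16.59 GPa

16.59 GPa


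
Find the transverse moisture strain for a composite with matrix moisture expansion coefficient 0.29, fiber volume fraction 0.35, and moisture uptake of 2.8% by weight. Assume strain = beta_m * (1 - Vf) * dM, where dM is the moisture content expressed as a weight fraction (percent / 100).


dM = 2.8/100 = 0.028
strain = beta_m * (1-Vf) * dM = 0.29 * 0.65 * 0.028 = 0.005278

0.005278
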